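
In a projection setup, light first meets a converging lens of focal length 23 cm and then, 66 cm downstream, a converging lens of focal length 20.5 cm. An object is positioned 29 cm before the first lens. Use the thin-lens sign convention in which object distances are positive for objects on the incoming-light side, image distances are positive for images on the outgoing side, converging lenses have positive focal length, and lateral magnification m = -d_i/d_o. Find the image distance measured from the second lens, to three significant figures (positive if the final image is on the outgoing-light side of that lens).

14.1 cm

First lens: d_i1 = 1/(1/23 - 1/29) = 111.167 cm.
Since 111.167 cm > 66 cm, the first image lies past the second lens and serves as a virtual object: d_o2 = L - d_i1 = -45.167 cm.
Second lens: d_i2 = 1/(1/20.5 - 1/(-45.167)) = 14.100 cm.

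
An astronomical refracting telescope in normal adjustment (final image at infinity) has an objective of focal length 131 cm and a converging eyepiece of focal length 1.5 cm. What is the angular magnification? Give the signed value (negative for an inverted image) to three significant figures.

M = -f_obj/f_eye = -131/(1.5) = -87.333.

-87.3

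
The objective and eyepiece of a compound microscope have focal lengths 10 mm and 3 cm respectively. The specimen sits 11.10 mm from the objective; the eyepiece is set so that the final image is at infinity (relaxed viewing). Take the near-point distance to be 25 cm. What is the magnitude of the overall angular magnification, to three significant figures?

75.8

Convert to cm: f_obj = 10 mm = 1 cm; d_o = 11.10 mm = 1.11 cm.
Objective: 1/d_i = 1/f_obj - 1/d_o = 1/1 - 1/1.11 = 0.09910 cm^-1, so d_i = 10.091 cm.
m_obj = -d_i/d_o = -10.091/1.11 = -9.091.
Eyepiece angular magnification (image at infinity): M_eye = D/f_e = 25/3 = 8.333.
Overall M = m_obj x M_eye = (-9.091)(8.333) = -75.76.
|M| = 75.76.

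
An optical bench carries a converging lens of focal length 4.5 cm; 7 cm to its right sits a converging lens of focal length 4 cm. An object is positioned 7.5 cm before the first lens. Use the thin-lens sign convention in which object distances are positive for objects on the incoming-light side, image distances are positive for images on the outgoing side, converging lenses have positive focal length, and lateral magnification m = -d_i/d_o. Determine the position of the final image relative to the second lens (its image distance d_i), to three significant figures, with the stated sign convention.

First lens: d_i1 = 1/(1/4.5 - 1/7.5) = 11.250 cm.
Since 11.250 cm > 7 cm, the first image lies past the second lens and serves as a virtual object: d_o2 = L - d_i1 = -4.250 cm.
Second lens: d_i2 = 1/(1/4 - 1/(-4.250)) = 2.061 cm.

2.06 cm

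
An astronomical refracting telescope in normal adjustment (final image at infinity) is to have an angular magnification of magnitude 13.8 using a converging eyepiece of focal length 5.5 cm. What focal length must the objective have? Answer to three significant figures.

|M| = f_obj/|f_eye|, so f_obj = |M| x |f_eye| = 13.8 x 5.5 = 75.900 cm.

75.9 cm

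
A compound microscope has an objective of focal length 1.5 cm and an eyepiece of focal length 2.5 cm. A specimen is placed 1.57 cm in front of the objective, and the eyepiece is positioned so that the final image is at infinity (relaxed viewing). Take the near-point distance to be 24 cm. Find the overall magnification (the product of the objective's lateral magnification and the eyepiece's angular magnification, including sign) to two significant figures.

-210

Objective: 1/d_i = 1/f_obj - 1/d_o = 1/1.5 - 1/1.57 = 0.02972 cm^-1, so d_i = 33.643 cm.
m_obj = -d_i/d_o = -33.643/1.57 = -21.429.
Eyepiece angular magnification (image at infinity): M_eye = D/f_e = 24/2.5 = 9.600.
Overall M = m_obj x M_eye = (-21.429)(9.600) = -205.71.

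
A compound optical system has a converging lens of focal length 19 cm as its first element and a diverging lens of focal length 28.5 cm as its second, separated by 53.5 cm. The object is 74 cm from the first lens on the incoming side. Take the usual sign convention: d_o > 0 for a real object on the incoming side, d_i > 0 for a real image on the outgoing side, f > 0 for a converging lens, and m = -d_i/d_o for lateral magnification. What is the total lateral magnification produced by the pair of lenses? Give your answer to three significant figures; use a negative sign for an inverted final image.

-0.174

Lens 1: 1/d_i1 = 1/f_1 - 1/d_o1 = 1/19 - 1/74 = 0.03912 cm^-1, so d_i1 = 25.564 cm.
m_1 = -(25.564)/74 = -0.3455.
Object distance for lens 2: d_o2 = 53.5 - 25.564 = 27.936 cm.
Lens 2: 1/d_i2 = 1/f_2 - 1/d_o2 = 1/(-28.5) - 1/(27.936) = -0.07088 cm^-1, so d_i2 = -14.108 cm.
m_2 = -(-14.108)/(27.936) = 0.5050.
Overall magnification: m = m_1 m_2 = -0.1745.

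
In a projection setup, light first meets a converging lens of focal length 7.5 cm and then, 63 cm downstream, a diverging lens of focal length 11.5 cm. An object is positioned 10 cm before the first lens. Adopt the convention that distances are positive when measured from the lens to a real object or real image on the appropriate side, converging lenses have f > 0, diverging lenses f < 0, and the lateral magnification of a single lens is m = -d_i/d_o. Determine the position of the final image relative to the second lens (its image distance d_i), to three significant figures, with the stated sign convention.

-8.53 cm

Lens 1: 1/d_i1 = 1/f_1 - 1/d_o1 = 1/7.5 - 1/10 = 0.03333 cm^-1, so d_i1 = 30.000 cm.
Object distance for lens 2: d_o2 = 63 - 30.000 = 33.000 cm.
Lens 2: 1/d_i2 = 1/f_2 - 1/d_o2 = 1/(-11.5) - 1/(33.000) = -0.11726 cm^-1, so d_i2 = -8.528 cm.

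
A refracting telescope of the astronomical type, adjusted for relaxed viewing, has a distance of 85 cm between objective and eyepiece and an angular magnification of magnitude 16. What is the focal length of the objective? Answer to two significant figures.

80 cm

In normal adjustment the tube length equals f_obj + f_eye and |M| = f_obj/f_eye.
So f_obj = 16 f_eye and 16 f_eye + f_eye = 85 cm, giving f_eye = 85/17 = 5.000 cm and f_obj = 80.000 cm.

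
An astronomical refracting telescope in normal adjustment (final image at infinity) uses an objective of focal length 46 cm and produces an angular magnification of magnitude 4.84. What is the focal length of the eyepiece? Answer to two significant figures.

|M| = f_obj/f_eye, so f_eye = f_obj/|M| = 46/4.84 = 9.504 cm.

9.5 cm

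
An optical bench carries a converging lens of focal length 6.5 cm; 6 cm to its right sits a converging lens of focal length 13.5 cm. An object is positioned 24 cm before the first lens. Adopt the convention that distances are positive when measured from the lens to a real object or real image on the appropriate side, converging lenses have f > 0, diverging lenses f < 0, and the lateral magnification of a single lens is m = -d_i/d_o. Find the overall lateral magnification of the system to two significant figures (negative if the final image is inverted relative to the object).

-0.31

Lens 1: 1/d_i1 = 1/f_1 - 1/d_o1 = 1/6.5 - 1/24 = 0.11218 cm^-1, so d_i1 = 8.914 cm.
m_1 = -(8.914)/24 = -0.3714.
This image would form 8.914 cm past lens 1, i.e. 2.914 cm beyond lens 2, so it is a virtual object for lens 2: d_o2 = 6 - 8.914 = -2.914 cm.
Lens 2: 1/d_i2 = 1/f_2 - 1/d_o2 = 1/13.5 - 1/(-2.914) = 0.41721 cm^-1, so d_i2 = 2.397 cm.
m_2 = -(2.397)/(-2.914) = 0.8225.
Total m = m_1 x m_2 = (-0.3714)(0.8225) = -0.3055.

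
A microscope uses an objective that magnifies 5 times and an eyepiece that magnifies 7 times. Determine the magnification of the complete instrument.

35

The overall magnification of a compound microscope is the product of the objective and eyepiece magnifications:
M = M_obj x M_eye = 5 x 7 = 35.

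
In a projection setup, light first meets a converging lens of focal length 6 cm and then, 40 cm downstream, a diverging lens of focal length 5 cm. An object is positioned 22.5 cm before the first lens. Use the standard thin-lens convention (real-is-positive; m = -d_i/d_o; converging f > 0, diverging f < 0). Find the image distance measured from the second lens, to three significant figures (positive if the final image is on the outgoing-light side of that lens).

-4.32 cm

Applying the thin-lens equation to the first lens, 1/6 = 1/22.5 + 1/d_i1, which gives d_i1 = 8.182 cm.
Object distance for lens 2: d_o2 = 40 - 8.182 = 31.818 cm.
Applying the thin-lens equation again with f_2 = -5 cm and d_o2 = 31.818 cm gives d_i2 = -4.321 cm.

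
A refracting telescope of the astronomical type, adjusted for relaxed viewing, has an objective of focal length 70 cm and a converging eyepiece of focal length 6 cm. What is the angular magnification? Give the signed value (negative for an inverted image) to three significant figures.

M = -f_obj/f_eye = -70/(6) = -11.667.

-11.7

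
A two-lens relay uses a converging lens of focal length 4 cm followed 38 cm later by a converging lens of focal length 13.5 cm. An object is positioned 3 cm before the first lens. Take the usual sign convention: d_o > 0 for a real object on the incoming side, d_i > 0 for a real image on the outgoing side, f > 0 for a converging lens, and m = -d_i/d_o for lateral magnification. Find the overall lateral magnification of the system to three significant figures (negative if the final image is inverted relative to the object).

-1.48

Applying the thin-lens equation to the first lens, 1/4 = 1/3 + 1/d_i1, which gives d_i1 = -12.000 cm.
Its lateral magnification is m_1 = -d_i1/d_o1 = -(-12.000)/3 = 4.0000.
The intermediate image is virtual, 12.000 cm to the left of lens 1, so d_o2 = L - d_i1 = 38 - (-12.000) = 50.000 cm.
Applying the thin-lens equation again with f_2 = 13.5 cm and d_o2 = 50.000 cm gives d_i2 = 18.493 cm.
m_2 = -(18.493)/(50.000) = -0.3699.
The system's lateral magnification is m_1 m_2 = (4.0000)(-0.3699) = -1.4795.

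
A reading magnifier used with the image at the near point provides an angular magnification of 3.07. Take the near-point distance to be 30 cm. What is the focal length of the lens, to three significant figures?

14.5 cm

For the image at the near point, M = 1 + D/f.
f = D/(M - 1) = 30/(3.07 - 1) = 14.493 cm.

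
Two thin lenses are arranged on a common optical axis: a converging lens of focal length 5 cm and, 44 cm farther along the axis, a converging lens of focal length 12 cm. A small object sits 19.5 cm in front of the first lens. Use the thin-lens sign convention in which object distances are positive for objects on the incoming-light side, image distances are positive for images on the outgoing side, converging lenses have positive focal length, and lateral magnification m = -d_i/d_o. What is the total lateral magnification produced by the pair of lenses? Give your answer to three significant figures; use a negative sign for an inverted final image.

First lens: d_i1 = 1/(1/5 - 1/19.5) = 6.724 cm.
m_1 = -(6.724)/19.5 = -0.3448.
Object distance for lens 2: d_o2 = 44 - 6.724 = 37.276 cm.
Second lens: d_i2 = 1/(1/12 - 1/(37.276)) = 17.697 cm.
m_2 = -(17.697)/(37.276) = -0.4748.
The system's lateral magnification is m_1 m_2 = (-0.3448)(-0.4748) = 0.1637.

0.164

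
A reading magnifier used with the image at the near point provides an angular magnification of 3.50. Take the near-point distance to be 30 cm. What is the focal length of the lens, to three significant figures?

12.0 cm

For the image at the near point, M = 1 + D/f.
f = D/(M - 1) = 30/(3.5 - 1) = 12.000 cm.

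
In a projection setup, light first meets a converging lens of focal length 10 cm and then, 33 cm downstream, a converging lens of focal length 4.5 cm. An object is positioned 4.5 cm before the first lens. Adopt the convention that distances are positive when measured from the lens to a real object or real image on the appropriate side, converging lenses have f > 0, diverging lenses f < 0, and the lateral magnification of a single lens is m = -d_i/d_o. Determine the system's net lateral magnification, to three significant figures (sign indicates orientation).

First lens: d_i1 = 1/(1/10 - 1/4.5) = -8.182 cm.
m_1 = -(-8.182)/4.5 = 1.8182.
With d_i1 < 0 the first image is virtual and lies on the object side; the object distance for lens 2 is d_o2 = 33 - (-8.182) = 41.182 cm.
Second lens: d_i2 = 1/(1/4.5 - 1/(41.182)) = 5.052 cm.
m_2 = -(5.052)/(41.182) = -0.1227.
Overall magnification: m = m_1 m_2 = -0.2230.

-0.223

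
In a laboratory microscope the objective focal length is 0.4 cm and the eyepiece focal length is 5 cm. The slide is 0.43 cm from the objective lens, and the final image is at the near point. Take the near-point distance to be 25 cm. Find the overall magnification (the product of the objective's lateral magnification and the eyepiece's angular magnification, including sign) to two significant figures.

Objective: 1/d_i = 1/f_obj - 1/d_o = 1/0.4 - 1/0.43 = 0.17442 cm^-1, so d_i = 5.733 cm.
m_obj = -d_i/d_o = -5.733/0.43 = -13.333.
Eyepiece angular magnification (image at near point): M_eye = 1 + D/f_e = 1 + 25/5 = 6.000.
Overall M = m_obj x M_eye = (-13.333)(6.000) = -80.00.

-80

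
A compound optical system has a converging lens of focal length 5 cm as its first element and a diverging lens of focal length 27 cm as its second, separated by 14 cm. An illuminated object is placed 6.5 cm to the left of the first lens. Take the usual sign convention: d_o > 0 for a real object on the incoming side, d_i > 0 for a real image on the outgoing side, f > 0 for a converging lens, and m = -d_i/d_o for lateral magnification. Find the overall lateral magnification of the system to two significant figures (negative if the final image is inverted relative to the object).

-4.7

Lens 1: 1/d_i1 = 1/f_1 - 1/d_o1 = 1/5 - 1/6.5 = 0.04615 cm^-1, so d_i1 = 21.667 cm.
m_1 = -(21.667)/6.5 = -3.3333.
Since 21.667 cm > 14 cm, the first image lies past the second lens and serves as a virtual object: d_o2 = L - d_i1 = -7.667 cm.
Lens 2: 1/d_i2 = 1/f_2 - 1/d_o2 = 1/(-27) - 1/(-7.667) = 0.09340 cm^-1, so d_i2 = 10.707 cm.
m_2 = -(10.707)/(-7.667) = 1.3966.
Total m = m_1 x m_2 = (-3.3333)(1.3966) = -4.6552.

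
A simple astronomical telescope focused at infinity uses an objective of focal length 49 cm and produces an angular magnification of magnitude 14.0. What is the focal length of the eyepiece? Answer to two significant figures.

|M| = f_obj/f_eye, so f_eye = f_obj/|M| = 49/14.0 = 3.500 cm.

3.5 cm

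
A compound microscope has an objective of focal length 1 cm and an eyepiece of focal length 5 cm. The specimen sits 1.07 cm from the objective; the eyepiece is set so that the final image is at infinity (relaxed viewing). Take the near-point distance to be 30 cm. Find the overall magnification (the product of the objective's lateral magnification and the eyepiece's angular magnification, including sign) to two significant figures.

-86

Objective: 1/d_i = 1/f_obj - 1/d_o = 1/1 - 1/1.07 = 0.06542 cm^-1, so d_i = 15.286 cm.
m_obj = -d_i/d_o = -15.286/1.07 = -14.286.
Eyepiece angular magnification (image at infinity): M_eye = D/f_e = 30/5 = 6.000.
Overall M = m_obj x M_eye = (-14.286)(6.000) = -85.71.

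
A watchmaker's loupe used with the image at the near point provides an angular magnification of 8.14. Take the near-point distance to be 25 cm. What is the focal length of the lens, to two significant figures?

For the image at the near point, M = 1 + D/f.
f = D/(M - 1) = 25/(8.14 - 1) = 3.501 cm.

3.5 cm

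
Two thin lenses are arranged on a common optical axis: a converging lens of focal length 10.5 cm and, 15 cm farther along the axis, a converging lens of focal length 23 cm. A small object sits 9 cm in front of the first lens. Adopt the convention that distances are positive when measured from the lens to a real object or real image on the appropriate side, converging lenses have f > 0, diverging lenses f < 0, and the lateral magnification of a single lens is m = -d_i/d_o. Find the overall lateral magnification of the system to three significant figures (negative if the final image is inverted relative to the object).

-2.93

Lens 1: 1/d_i1 = 1/f_1 - 1/d_o1 = 1/10.5 - 1/9 = -0.01587 cm^-1, so d_i1 = -63.000 cm.
m_1 = -(-63.000)/9 = 7.0000.
With d_i1 < 0 the first image is virtual and lies on the object side; the object distance for lens 2 is d_o2 = 15 - (-63.000) = 78.000 cm.
Lens 2: 1/d_i2 = 1/f_2 - 1/d_o2 = 1/23 - 1/(78.000) = 0.03066 cm^-1, so d_i2 = 32.618 cm.
m_2 = -(32.618)/(78.000) = -0.4182.
Overall magnification: m = m_1 m_2 = -2.9273.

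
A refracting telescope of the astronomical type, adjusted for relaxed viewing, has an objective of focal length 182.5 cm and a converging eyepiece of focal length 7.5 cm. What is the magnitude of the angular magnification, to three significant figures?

24.3

|M| = f_obj/|f_eye| = 182.5/7.5 = 24.333.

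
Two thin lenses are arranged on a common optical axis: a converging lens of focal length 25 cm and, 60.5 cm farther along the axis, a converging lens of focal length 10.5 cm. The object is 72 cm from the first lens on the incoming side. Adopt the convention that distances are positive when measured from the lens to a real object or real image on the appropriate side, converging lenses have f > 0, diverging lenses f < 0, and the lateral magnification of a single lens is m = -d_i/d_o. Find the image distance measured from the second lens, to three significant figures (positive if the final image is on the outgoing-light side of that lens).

19.9 cm

First lens: d_i1 = 1/(1/25 - 1/72) = 38.298 cm.
The intermediate image is 38.298 cm to the right of lens 1, so d_o2 = L - d_i1 = 60.5 - 38.298 = 22.202 cm.
Second lens: d_i2 = 1/(1/10.5 - 1/(22.202)) = 19.921 cm.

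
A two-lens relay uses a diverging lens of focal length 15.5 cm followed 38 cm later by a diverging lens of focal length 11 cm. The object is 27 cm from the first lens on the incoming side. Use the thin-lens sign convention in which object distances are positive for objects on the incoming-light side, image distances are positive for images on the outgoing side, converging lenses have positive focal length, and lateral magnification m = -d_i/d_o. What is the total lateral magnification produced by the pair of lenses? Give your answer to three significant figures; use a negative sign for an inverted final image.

Applying the thin-lens equation to the first lens, 1/(-15.5) = 1/27 + 1/d_i1, which gives d_i1 = -9.847 cm.
Its lateral magnification is m_1 = -d_i1/d_o1 = -(-9.847)/27 = 0.3647.
With d_i1 < 0 the first image is virtual and lies on the object side; the object distance for lens 2 is d_o2 = 38 - (-9.847) = 47.847 cm.
Applying the thin-lens equation again with f_2 = -11 cm and d_o2 = 47.847 cm gives d_i2 = -8.944 cm.
m_2 = -(-8.944)/(47.847) = 0.1869.
The system's lateral magnification is m_1 m_2 = (0.3647)(0.1869) = 0.0682.

0.0682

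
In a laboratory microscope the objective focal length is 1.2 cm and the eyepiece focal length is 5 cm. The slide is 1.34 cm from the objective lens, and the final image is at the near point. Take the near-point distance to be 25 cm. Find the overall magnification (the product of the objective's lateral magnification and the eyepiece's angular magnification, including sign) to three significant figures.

Objective: 1/d_i = 1/f_obj - 1/d_o = 1/1.2 - 1/1.34 = 0.08706 cm^-1, so d_i = 11.486 cm.
m_obj = -d_i/d_o = -11.486/1.34 = -8.571.
Eyepiece angular magnification (image at near point): M_eye = 1 + D/f_e = 1 + 25/5 = 6.000.
Overall M = m_obj x M_eye = (-8.571)(6.000) = -51.43.

-51.4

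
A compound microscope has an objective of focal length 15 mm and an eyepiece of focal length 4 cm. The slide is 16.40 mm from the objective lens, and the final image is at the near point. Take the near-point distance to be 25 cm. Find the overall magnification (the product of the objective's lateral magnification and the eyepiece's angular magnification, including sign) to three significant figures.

Convert to cm: f_obj = 15 mm = 1.5 cm; d_o = 16.40 mm = 1.64 cm.
Objective: 1/d_i = 1/f_obj - 1/d_o = 1/1.5 - 1/1.64 = 0.05691 cm^-1, so d_i = 17.571 cm.
m_obj = -d_i/d_o = -17.571/1.64 = -10.714.
Eyepiece angular magnification (image at near point): M_eye = 1 + D/f_e = 1 + 25/4 = 7.250.
Overall M = m_obj x M_eye = (-10.714)(7.250) = -77.68.

-77.7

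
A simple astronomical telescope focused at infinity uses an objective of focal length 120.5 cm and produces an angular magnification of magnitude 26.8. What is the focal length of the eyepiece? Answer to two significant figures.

4.5 cm

|M| = f_obj/f_eye, so f_eye = f_obj/|M| = 120.5/26.8 = 4.496 cm.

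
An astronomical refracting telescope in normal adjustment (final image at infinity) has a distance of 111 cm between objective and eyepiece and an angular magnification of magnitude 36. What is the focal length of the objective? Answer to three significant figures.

108 cm

In normal adjustment the tube length equals f_obj + f_eye and |M| = f_obj/f_eye.
So f_obj = 36 f_eye and 36 f_eye + f_eye = 111 cm, giving f_eye = 111/37 = 3.000 cm and f_obj = 108.000 cm.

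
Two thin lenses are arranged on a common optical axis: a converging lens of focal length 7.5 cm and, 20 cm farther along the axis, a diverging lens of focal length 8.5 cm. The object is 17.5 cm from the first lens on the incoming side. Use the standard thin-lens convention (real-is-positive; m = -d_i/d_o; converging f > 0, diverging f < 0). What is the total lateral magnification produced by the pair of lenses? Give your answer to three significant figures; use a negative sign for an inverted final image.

-0.415

First lens: d_i1 = 1/(1/7.5 - 1/17.5) = 13.125 cm.
m_1 = -(13.125)/17.5 = -0.7500.
That image sits 6.875 cm in front of the second lens, so d_o2 = 6.875 cm.
Second lens: d_i2 = 1/(1/(-8.5) - 1/(6.875)) = -3.801 cm.
m_2 = -(-3.801)/(6.875) = 0.5528.
Overall magnification: m = m_1 m_2 = -0.4146.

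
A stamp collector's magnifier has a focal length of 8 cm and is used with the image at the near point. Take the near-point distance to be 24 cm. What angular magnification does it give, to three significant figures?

M = 1 + D/f = 1 + 24/8 = 4.000.

4.00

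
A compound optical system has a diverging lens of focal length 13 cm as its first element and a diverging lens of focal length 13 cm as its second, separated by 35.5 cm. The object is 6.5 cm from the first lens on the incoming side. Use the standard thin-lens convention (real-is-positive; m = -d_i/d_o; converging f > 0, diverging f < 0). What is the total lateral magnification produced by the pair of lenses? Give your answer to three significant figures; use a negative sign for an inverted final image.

Applying the thin-lens equation to the first lens, 1/(-13) = 1/6.5 + 1/d_i1, which gives d_i1 = -4.333 cm.
Its lateral magnification is m_1 = -d_i1/d_o1 = -(-4.333)/6.5 = 0.6667.
The intermediate image is virtual, 4.333 cm to the left of lens 1, so d_o2 = L - d_i1 = 35.5 - (-4.333) = 39.833 cm.
Applying the thin-lens equation again with f_2 = -13 cm and d_o2 = 39.833 cm gives d_i2 = -9.801 cm.
m_2 = -(-9.801)/(39.833) = 0.2461.
The system's lateral magnification is m_1 m_2 = (0.6667)(0.2461) = 0.1640.

0.164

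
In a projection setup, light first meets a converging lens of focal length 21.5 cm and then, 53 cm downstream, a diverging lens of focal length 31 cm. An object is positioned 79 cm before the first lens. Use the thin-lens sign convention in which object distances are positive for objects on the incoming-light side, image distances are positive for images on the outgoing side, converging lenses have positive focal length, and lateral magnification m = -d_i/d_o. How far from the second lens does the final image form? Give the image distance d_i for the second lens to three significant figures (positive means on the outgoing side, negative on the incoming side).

Lens 1: 1/d_i1 = 1/f_1 - 1/d_o1 = 1/21.5 - 1/79 = 0.03385 cm^-1, so d_i1 = 29.539 cm.
That image sits 23.461 cm in front of the second lens, so d_o2 = 23.461 cm.
Lens 2: 1/d_i2 = 1/f_2 - 1/d_o2 = 1/(-31) - 1/(23.461) = -0.07488 cm^-1, so d_i2 = -13.354 cm.

-13.4 cm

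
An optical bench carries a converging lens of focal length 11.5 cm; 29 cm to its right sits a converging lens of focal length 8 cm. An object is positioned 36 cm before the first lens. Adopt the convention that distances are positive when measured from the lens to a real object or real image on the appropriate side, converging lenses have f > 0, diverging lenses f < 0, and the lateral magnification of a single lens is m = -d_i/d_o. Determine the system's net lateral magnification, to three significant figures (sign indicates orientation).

0.915

Lens 1: 1/d_i1 = 1/f_1 - 1/d_o1 = 1/11.5 - 1/36 = 0.05918 cm^-1, so d_i1 = 16.898 cm.
m_1 = -(16.898)/36 = -0.4694.
That image sits 12.102 cm in front of the second lens, so d_o2 = 12.102 cm.
Lens 2: 1/d_i2 = 1/f_2 - 1/d_o2 = 1/8 - 1/(12.102) = 0.04237 cm^-1, so d_i2 = 23.602 cm.
m_2 = -(23.602)/(12.102) = -1.9502.
Overall magnification: m = m_1 m_2 = 0.9154.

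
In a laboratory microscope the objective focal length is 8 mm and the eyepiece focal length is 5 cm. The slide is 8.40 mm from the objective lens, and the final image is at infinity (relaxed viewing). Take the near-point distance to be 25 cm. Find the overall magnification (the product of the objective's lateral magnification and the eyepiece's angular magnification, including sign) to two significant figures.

Convert to cm: f_obj = 8 mm = 0.8 cm; d_o = 8.40 mm = 0.84 cm.
Objective: 1/d_i = 1/f_obj - 1/d_o = 1/0.8 - 1/0.84 = 0.05952 cm^-1, so d_i = 16.800 cm.
m_obj = -d_i/d_o = -16.800/0.84 = -20.000.
Eyepiece angular magnification (image at infinity): M_eye = D/f_e = 25/5 = 5.000.
Overall M = m_obj x M_eye = (-20.000)(5.000) = -100.00.

-100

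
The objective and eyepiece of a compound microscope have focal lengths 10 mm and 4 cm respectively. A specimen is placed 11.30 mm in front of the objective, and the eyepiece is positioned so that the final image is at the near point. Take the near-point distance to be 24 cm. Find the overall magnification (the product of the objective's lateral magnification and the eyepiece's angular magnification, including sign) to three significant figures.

Convert to cm: f_obj = 10 mm = 1 cm; d_o = 11.30 mm = 1.13 cm.
Objective: 1/d_i = 1/f_obj - 1/d_o = 1/1 - 1/1.13 = 0.11504 cm^-1, so d_i = 8.692 cm.
m_obj = -d_i/d_o = -8.692/1.13 = -7.692.
Eyepiece angular magnification (image at near point): M_eye = 1 + D/f_e = 1 + 24/4 = 7.000.
Overall M = m_obj x M_eye = (-7.692)(7.000) = -53.85.

-53.8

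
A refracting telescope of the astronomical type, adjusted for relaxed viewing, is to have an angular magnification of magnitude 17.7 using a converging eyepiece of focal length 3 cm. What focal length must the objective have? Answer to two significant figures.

|M| = f_obj/|f_eye|, so f_obj = |M| x |f_eye| = 17.7 x 3 = 53.100 cm.

53 cm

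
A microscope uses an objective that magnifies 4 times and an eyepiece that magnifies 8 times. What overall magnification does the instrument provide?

The overall magnification of a compound microscope is the product of the objective and eyepiece magnifications:
M = M_obj x M_eye = 4 x 8 = 32.

32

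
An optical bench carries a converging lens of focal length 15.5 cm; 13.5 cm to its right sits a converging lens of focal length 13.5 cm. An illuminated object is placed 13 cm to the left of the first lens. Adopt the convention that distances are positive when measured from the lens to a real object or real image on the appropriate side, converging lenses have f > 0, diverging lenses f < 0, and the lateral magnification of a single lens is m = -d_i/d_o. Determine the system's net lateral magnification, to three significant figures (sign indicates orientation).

Lens 1: 1/d_i1 = 1/f_1 - 1/d_o1 = 1/15.5 - 1/13 = -0.01241 cm^-1, so d_i1 = -80.600 cm.
m_1 = -(-80.600)/13 = 6.2000.
The intermediate image is virtual, 80.600 cm to the left of lens 1, so d_o2 = L - d_i1 = 13.5 - (-80.600) = 94.100 cm.
Lens 2: 1/d_i2 = 1/f_2 - 1/d_o2 = 1/13.5 - 1/(94.100) = 0.06345 cm^-1, so d_i2 = 15.761 cm.
m_2 = -(15.761)/(94.100) = -0.1675.
Total m = m_1 x m_2 = (6.2000)(-0.1675) = -1.0385.

-1.04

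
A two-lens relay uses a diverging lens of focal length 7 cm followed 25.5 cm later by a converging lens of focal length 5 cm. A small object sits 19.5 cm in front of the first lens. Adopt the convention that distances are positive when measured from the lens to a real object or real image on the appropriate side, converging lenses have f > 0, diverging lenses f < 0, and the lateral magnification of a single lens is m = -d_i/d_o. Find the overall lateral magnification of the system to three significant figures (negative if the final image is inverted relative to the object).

Applying the thin-lens equation to the first lens, 1/(-7) = 1/19.5 + 1/d_i1, which gives d_i1 = -5.151 cm.
Its lateral magnification is m_1 = -d_i1/d_o1 = -(-5.151)/19.5 = 0.2642.
The intermediate image is virtual, 5.151 cm to the left of lens 1, so d_o2 = L - d_i1 = 25.5 - (-5.151) = 30.651 cm.
Applying the thin-lens equation again with f_2 = 5 cm and d_o2 = 30.651 cm gives d_i2 = 5.975 cm.
m_2 = -(5.975)/(30.651) = -0.1949.
Overall magnification: m = m_1 m_2 = -0.0515.

-0.0515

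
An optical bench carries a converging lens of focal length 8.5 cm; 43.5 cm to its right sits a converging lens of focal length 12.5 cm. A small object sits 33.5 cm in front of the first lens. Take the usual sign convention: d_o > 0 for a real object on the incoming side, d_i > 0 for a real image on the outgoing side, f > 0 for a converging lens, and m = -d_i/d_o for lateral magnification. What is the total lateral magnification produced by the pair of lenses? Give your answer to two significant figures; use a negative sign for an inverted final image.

First lens: d_i1 = 1/(1/8.5 - 1/33.5) = 11.390 cm.
m_1 = -(11.390)/33.5 = -0.3400.
Object distance for lens 2: d_o2 = 43.5 - 11.390 = 32.110 cm.
Second lens: d_i2 = 1/(1/12.5 - 1/(32.110)) = 20.468 cm.
m_2 = -(20.468)/(32.110) = -0.6374.
The system's lateral magnification is m_1 m_2 = (-0.3400)(-0.6374) = 0.2167.

0.22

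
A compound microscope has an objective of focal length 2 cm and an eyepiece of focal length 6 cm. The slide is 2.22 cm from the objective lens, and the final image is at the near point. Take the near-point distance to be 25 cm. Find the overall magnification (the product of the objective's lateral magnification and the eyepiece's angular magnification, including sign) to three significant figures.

-47.0

Objective: 1/d_i = 1/f_obj - 1/d_o = 1/2 - 1/2.22 = 0.04955 cm^-1, so d_i = 20.182 cm.
m_obj = -d_i/d_o = -20.182/2.22 = -9.091.
Eyepiece angular magnification (image at near point): M_eye = 1 + D/f_e = 1 + 25/6 = 5.167.
Overall M = m_obj x M_eye = (-9.091)(5.167) = -46.97.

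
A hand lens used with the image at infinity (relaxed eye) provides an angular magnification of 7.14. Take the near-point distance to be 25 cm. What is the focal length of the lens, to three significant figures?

For the image at infinity, M = D/f.
f = D/M = 25/7.14 = 3.501 cm.

3.50 cm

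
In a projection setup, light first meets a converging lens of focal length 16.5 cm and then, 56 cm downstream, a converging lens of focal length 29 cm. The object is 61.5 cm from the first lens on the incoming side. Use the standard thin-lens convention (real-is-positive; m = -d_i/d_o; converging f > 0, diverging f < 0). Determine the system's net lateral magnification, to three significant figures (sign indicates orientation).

2.39

Applying the thin-lens equation to the first lens, 1/16.5 = 1/61.5 + 1/d_i1, which gives d_i1 = 22.550 cm.
Its lateral magnification is m_1 = -d_i1/d_o1 = -(22.550)/61.5 = -0.3667.
The intermediate image is 22.550 cm to the right of lens 1, so d_o2 = L - d_i1 = 56 - 22.550 = 33.450 cm.
Applying the thin-lens equation again with f_2 = 29 cm and d_o2 = 33.450 cm gives d_i2 = 217.989 cm.
m_2 = -(217.989)/(33.450) = -6.5169.
Overall magnification: m = m_1 m_2 = 2.3895.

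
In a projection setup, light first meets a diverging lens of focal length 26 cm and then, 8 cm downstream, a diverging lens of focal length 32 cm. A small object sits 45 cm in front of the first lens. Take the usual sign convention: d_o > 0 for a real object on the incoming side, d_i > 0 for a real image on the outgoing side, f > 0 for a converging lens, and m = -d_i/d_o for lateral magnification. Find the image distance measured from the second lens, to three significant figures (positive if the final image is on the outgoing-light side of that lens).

Applying the thin-lens equation to the first lens, 1/(-26) = 1/45 + 1/d_i1, which gives d_i1 = -16.479 cm.
The intermediate image is virtual, 16.479 cm to the left of lens 1, so d_o2 = L - d_i1 = 8 - (-16.479) = 24.479 cm.
Applying the thin-lens equation again with f_2 = -32 cm and d_o2 = 24.479 cm gives d_i2 = -13.869 cm.

-13.9 cm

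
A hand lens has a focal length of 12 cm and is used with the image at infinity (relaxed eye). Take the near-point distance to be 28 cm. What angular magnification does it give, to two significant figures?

M = D/f = 28/12 = 2.333.

2.3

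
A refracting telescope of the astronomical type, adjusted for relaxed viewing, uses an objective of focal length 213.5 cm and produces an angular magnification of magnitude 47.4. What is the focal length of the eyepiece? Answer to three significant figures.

|M| = f_obj/f_eye, so f_eye = f_obj/|M| = 213.5/47.4 = 4.504 cm.

4.50 cm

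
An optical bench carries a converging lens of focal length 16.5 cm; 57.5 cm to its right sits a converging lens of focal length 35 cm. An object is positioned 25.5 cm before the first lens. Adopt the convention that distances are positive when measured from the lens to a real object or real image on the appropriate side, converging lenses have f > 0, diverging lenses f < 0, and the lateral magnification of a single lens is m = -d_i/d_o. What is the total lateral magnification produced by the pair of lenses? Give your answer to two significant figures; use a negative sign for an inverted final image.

-2.6

Applying the thin-lens equation to the first lens, 1/16.5 = 1/25.5 + 1/d_i1, which gives d_i1 = 46.750 cm.
Its lateral magnification is m_1 = -d_i1/d_o1 = -(46.750)/25.5 = -1.8333.
Object distance for lens 2: d_o2 = 57.5 - 46.750 = 10.750 cm.
Applying the thin-lens equation again with f_2 = 35 cm and d_o2 = 10.750 cm gives d_i2 = -15.515 cm.
m_2 = -(-15.515)/(10.750) = 1.4433.
Overall magnification: m = m_1 m_2 = -2.6460.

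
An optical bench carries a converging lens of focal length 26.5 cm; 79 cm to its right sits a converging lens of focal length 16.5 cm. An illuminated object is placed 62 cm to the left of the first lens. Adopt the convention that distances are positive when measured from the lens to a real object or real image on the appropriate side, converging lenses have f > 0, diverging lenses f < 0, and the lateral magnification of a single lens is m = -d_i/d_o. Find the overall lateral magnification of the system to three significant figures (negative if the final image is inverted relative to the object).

0.759

Applying the thin-lens equation to the first lens, 1/26.5 = 1/62 + 1/d_i1, which gives d_i1 = 46.282 cm.
Its lateral magnification is m_1 = -d_i1/d_o1 = -(46.282)/62 = -0.7465.
The intermediate image is 46.282 cm to the right of lens 1, so d_o2 = L - d_i1 = 79 - 46.282 = 32.718 cm.
Applying the thin-lens equation again with f_2 = 16.5 cm and d_o2 = 32.718 cm gives d_i2 = 33.287 cm.
m_2 = -(33.287)/(32.718) = -1.0174.
Total m = m_1 x m_2 = (-0.7465)(-1.0174) = 0.7594.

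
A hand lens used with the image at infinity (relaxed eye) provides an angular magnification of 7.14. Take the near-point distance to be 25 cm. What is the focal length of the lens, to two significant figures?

For the image at infinity, M = D/f.
f = D/M = 25/7.14 = 3.501 cm.

3.5 cm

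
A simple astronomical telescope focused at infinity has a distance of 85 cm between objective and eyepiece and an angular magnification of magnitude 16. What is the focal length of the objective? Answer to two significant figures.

In normal adjustment the tube length equals f_obj + f_eye and |M| = f_obj/f_eye.
So f_obj = 16 f_eye and 16 f_eye + f_eye = 85 cm, giving f_eye = 85/17 = 5.000 cm and f_obj = 80.000 cm.

80 cm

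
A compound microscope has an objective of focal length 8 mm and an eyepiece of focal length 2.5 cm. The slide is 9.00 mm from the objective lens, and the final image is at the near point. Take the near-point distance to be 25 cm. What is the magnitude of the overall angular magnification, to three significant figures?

Convert to cm: f_obj = 8 mm = 0.8 cm; d_o = 9.00 mm = 0.90 cm.
Objective: 1/d_i = 1/f_obj - 1/d_o = 1/0.8 - 1/0.90 = 0.13889 cm^-1, so d_i = 7.200 cm.
m_obj = -d_i/d_o = -7.200/0.90 = -8.000.
Eyepiece angular magnification (image at near point): M_eye = 1 + D/f_e = 1 + 25/2.5 = 11.000.
Overall M = m_obj x M_eye = (-8.000)(11.000) = -88.00.
|M| = 88.00.

88.0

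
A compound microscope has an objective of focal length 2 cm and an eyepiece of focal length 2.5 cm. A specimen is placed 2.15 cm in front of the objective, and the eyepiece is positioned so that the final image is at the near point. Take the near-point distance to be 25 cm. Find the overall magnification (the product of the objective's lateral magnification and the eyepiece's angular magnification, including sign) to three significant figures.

-147

Objective: 1/d_i = 1/f_obj - 1/d_o = 1/2 - 1/2.15 = 0.03488 cm^-1, so d_i = 28.667 cm.
m_obj = -d_i/d_o = -28.667/2.15 = -13.333.
Eyepiece angular magnification (image at near point): M_eye = 1 + D/f_e = 1 + 25/2.5 = 11.000.
Overall M = m_obj x M_eye = (-13.333)(11.000) = -146.67.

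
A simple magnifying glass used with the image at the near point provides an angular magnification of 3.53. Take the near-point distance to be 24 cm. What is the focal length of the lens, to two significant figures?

9.5 cm

For the image at the near point, M = 1 + D/f.
f = D/(M - 1) = 24/(3.53 - 1) = 9.486 cm.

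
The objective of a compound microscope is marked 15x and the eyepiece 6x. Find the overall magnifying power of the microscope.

90

The overall magnification of a compound microscope is the product of the objective and eyepiece magnifications:
M = M_obj x M_eye = 15 x 6 = 90.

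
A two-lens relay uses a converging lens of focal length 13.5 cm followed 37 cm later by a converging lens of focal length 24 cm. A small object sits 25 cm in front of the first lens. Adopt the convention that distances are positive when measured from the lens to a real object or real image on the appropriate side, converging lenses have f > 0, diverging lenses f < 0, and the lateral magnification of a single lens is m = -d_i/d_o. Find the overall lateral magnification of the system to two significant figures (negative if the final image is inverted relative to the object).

Applying the thin-lens equation to the first lens, 1/13.5 = 1/25 + 1/d_i1, which gives d_i1 = 29.348 cm.
Its lateral magnification is m_1 = -d_i1/d_o1 = -(29.348)/25 = -1.1739.
Object distance for lens 2: d_o2 = 37 - 29.348 = 7.652 cm.
Applying the thin-lens equation again with f_2 = 24 cm and d_o2 = 7.652 cm gives d_i2 = -11.234 cm.
m_2 = -(-11.234)/(7.652) = 1.4681.
Overall magnification: m = m_1 m_2 = -1.7234.

-1.7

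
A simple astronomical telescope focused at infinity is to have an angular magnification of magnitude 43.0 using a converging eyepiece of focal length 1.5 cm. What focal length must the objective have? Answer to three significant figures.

|M| = f_obj/|f_eye|, so f_obj = |M| x |f_eye| = 43.0 x 1.5 = 64.500 cm.

64.5 cm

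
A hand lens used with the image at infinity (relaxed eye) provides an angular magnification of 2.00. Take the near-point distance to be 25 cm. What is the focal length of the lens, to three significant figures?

12.5 cm

For the image at infinity, M = D/f.
f = D/M = 25/2.0 = 12.500 cm.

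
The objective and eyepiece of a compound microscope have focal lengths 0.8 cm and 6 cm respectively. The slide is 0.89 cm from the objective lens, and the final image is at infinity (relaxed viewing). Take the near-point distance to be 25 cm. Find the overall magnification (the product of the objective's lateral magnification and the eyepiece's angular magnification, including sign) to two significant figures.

-37

Objective: 1/d_i = 1/f_obj - 1/d_o = 1/0.8 - 1/0.89 = 0.12640 cm^-1, so d_i = 7.911 cm.
m_obj = -d_i/d_o = -7.911/0.89 = -8.889.
Eyepiece angular magnification (image at infinity): M_eye = D/f_e = 25/6 = 4.167.
Overall M = m_obj x M_eye = (-8.889)(4.167) = -37.04.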